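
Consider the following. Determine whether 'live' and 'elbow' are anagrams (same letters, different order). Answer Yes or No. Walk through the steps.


Sorted letters of 'live': 'eilv'
Sorted letters of 'elbow': 'below'
They do not match.

No


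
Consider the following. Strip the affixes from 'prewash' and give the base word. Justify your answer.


Remove prefix 'pre' from 'prewash' to get root 'wash'.

wash


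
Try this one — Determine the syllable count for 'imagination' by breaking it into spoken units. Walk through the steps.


Break 'imagination' into syllables: i-mag-i-na-tion -> i | mag | i | na | tion = 5 syllables

5 syllables


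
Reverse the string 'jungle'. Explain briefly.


Reverse 'jungle' character by character: 'elgnuj'.

elgnuj


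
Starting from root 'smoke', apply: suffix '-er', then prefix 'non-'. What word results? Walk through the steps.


Step 1: Add suffix '-er' to 'smoke' = 'smoker'
Step 2: Add prefix 'non-' to 'smoker' = 'nonsmoker'

nonsmoker


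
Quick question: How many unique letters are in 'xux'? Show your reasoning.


Unique letters in 'xux': {u, x} = 2 distinct letters.

2


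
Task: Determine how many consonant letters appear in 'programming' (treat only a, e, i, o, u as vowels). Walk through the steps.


Consonants in 'programming': p, r, g, r, m, m, n, g = 8 consonants.

8


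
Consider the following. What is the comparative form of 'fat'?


Apply comparative formation (double final consonant, add -er): 'fat' -> 'fatter'.

fatter


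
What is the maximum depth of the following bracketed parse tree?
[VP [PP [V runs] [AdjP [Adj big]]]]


Count bracket nesting levels:
'[' at pos 0: depth = 1
'[' at pos 4: depth = 2
'[' at pos 8: depth = 3
'[' at pos 17: depth = 3
'[' at pos 23: depth = 4
Maximum depth reached: 4

4


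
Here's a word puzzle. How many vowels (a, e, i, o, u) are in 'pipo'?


Vowels in 'pipo': i, o = 2 vowels.

2


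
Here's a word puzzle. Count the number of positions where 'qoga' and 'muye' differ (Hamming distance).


Alignment:
Position 1: 'q' vs 'm' = DIFFER
Position 2: 'o' vs 'u' = DIFFER
Position 3: 'g' vs 'y' = DIFFER
Position 4: 'a' vs 'e' = DIFFER
Total differences: 4

4


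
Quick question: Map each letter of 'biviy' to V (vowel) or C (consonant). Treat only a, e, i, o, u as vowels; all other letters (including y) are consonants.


Letter mapping: b = C, i = V, v = C, i = V, y = C.

CVCVC


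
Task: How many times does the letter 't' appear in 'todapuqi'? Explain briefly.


Letter 't' in 'todapuqi': found at position(s) 1 = 1 occurrence(s).

1


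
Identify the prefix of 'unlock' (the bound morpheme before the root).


The word 'unlock' = 'un' (prefix) + 'lock' (root). The prefix is 'un'.

un


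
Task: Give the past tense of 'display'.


Apply rule: Add -ed. 'display' becomes 'displayed'.

displayed


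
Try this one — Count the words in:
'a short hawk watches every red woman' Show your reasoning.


Split into words: a | short | hawk | watches | every | red | woman = 7 words.

7


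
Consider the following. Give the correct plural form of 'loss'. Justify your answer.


Apply rule: Add -es (sibilant/fricative ending). 'loss' becomes 'losses'.

losses


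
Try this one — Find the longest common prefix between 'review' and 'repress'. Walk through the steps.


Compare from the start: 2 characters match: 're'. Mismatch at position 3: 'v' vs 'p'.

re


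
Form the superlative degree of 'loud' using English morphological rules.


Apply superlative formation (add -est): 'loud' -> 'loudest'.

loudest


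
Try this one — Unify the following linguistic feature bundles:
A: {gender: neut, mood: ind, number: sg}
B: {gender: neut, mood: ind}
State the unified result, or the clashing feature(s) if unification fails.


Compare features:
gender: A=neut vs B=neut -> unified: neut
mood: A=ind vs B=ind -> unified: ind
number: A=sg vs B=_ -> unified: sg
No clashes found.

Unified: {gender: neut, mood: ind, number: sg}


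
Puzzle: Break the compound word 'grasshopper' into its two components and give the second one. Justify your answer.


Split 'grasshopper' into 'grass' + 'hopper'. The second part is 'hopper'.

hopper


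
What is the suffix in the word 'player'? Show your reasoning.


The word 'player' = 'play' (root) + '-er' (suffix). The suffix is '-er'.

er


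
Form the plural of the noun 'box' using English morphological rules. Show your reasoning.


Apply rule: Add -es (sibilant/fricative ending). 'box' becomes 'boxes'.

boxes


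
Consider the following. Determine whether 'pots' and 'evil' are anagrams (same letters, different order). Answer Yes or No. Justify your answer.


Sorted letters of 'pots': 'opst'
Sorted letters of 'evil': 'eilv'
They do not match.

No


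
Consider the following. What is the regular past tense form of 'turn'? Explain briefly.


Apply rule: Add -ed. 'turn' becomes 'turned'.

turned


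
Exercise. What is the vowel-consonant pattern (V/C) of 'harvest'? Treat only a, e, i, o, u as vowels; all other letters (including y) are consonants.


Letter mapping: h = C, a = V, r = C, v = C, e = V, s = C, t = C.

CVCCVCC


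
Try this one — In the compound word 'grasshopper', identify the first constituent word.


Split 'grasshopper' into 'grass' + 'hopper'. The first part is 'grass'.

grass


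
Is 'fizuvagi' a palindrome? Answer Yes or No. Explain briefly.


Forward: 'fizuvagi'
Reversed: 'igavuzif'
They differ.

No


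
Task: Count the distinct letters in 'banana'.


Unique letters in 'banana': {a, b, n} = 3 distinct letters.

3


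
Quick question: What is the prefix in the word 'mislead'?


The word 'mislead' = 'mis' (prefix) + 'lead' (root). The prefix is 'mis'.

mis


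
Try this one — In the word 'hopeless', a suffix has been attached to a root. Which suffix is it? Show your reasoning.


The word 'hopeless' = 'hope' (root) + '-less' (suffix). The suffix is '-less'.

less


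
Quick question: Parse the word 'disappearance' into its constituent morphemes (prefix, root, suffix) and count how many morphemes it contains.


Step 1: Identify prefix: 'dis' (meaning: not/apart)
Step 2: Identify root: 'appear'
Step 3: Identify suffix(es): 'ance'
Decomposition: dis- (prefix: not/apart) + appear (root) + -ance (suffix: state/act)
Total morphemes: 3

3 morphemes (dis- (prefix: not/apart) + appear (root) + -ance (suffix: state/act))


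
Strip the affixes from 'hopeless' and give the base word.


Remove suffix '-less' from 'hopeless' to get root 'hope'.

hope


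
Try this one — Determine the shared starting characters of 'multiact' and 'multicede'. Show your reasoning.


Compare from the start: 5 characters match: 'multi'. Mismatch at position 6: 'a' vs 'c'.

multi


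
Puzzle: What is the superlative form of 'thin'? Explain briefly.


Apply superlative formation (double final consonant, add -est): 'thin' -> 'thinnest'.

thinnest


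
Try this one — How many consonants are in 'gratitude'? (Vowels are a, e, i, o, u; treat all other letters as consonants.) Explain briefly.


Consonants in 'gratitude': g, r, t, t, d = 5 consonants.

5


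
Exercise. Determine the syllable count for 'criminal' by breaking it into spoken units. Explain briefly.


Break 'criminal' into syllables: crim-i-nal -> crim | i | nal = 3 syllables

3 syllables


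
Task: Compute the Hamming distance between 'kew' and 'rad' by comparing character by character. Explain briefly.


Alignment:
Position 1: 'k' vs 'r' = DIFFER
Position 2: 'e' vs 'a' = DIFFER
Position 3: 'w' vs 'd' = DIFFER
Total differences: 3

3


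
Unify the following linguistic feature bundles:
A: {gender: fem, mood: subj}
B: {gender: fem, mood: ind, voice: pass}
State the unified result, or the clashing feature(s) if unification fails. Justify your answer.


Compare features:
gender: A=fem vs B=fem -> unified: fem
mood: A=subj vs B=ind -> CLASH
voice: A=_ vs B=pass -> unified: pass
Clash detected on feature 'mood' (subj vs ind); unification fails.

CLASH on 'mood' (subj vs ind)


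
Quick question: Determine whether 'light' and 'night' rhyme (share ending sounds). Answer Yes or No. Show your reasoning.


Rime (stressed vowel + following sounds) of 'light': -ight = /aɪt/
Rime of 'night': -ight = /aɪt/
/aɪt/ and /aɪt/ are the same ending sound, so the words rhyme.

Yes


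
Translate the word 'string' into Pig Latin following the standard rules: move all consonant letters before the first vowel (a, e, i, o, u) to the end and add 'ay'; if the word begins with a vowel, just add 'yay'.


'string': move consonant cluster 'str' to end and add 'ay': 'ingstray'.

ingstray


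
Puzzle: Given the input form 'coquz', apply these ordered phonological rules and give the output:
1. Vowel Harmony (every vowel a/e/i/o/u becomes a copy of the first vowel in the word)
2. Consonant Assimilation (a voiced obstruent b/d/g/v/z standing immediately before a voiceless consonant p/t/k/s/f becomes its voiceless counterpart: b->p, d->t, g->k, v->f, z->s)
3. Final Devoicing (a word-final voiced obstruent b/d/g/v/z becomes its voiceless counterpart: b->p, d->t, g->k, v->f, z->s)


Starting form: 'coquz'
Rule 1: Vowel Harmony: all vowels become 'o' (matching first vowel). 'coquz' -> 'coqoz'
Rule 2: Consonant Assimilation: no voiced obstruent (b/d/g/v/z) stands immediately before a voiceless consonant (p/t/k/s/f). No change.
Rule 3: Final Devoicing: word-final voiced obstruent 'z' becomes voiceless 's'. 'coqoz' -> 'coqos'
Final form: 'coqos'

coqos


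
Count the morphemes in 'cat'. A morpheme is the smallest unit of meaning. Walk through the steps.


Decomposition: cat (free morpheme) = 1 morpheme(s)

1 morphemes


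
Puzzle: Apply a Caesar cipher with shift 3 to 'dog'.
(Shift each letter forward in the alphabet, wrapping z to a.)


Shift each letter by 3: d -> g, o -> r, g -> j. Result: 'grj'.

grj


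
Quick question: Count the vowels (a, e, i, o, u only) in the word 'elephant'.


Vowels in 'elephant': e, e, a = 3 vowels.

3


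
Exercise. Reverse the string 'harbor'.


Reverse 'harbor' character by character: 'robrah'.

robrah


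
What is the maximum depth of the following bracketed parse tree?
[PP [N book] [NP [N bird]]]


Count bracket nesting levels:
'[' at pos 0: depth = 1
'[' at pos 4: depth = 2
'[' at pos 13: depth = 2
'[' at pos 17: depth = 3
Maximum depth reached: 3

3


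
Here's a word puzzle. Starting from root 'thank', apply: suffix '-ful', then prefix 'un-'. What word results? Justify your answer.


Step 1: Add suffix '-ful' to 'thank' = 'thankful'
Step 2: Add prefix 'un-' to 'thankful' = 'unthankful'

unthankful


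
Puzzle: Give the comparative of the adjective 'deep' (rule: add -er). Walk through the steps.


Apply comparative formation (add -er): 'deep' -> 'deeper'.

deeper


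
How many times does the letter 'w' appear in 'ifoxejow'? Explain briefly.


Letter 'w' in 'ifoxejow': found at position(s) 8 = 1 occurrence(s).

1


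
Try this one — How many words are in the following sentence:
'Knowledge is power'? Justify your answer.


Split into words: Knowledge | is | power = 3 words.

3


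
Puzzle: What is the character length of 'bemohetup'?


Spell out 'bemohetup' and number each letter: b(1), e(2), m(3), o(4), h(5), e(6), t(7), u(8), p(9). Total: 9 letters.

9


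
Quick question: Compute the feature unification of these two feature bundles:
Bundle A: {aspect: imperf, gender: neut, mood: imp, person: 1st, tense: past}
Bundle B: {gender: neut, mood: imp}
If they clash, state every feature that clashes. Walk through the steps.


Compare features:
aspect: A=imperf vs B=_ -> unified: imperf
gender: A=neut vs B=neut -> unified: neut
mood: A=imp vs B=imp -> unified: imp
person: A=1st vs B=_ -> unified: 1st
tense: A=past vs B=_ -> unified: past
No clashes found.

Unified: {aspect: imperf, gender: neut, mood: imp, person: 1st, tense: past}


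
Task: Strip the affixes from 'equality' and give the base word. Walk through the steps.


Remove suffix '-ity' from 'equality' to get root 'equal'.

equal


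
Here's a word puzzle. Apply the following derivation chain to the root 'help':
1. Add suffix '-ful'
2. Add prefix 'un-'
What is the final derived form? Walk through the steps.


Step 1: Add suffix '-ful' to 'help' = 'helpful'
Step 2: Add prefix 'un-' to 'helpful' = 'unhelpful'

unhelpful


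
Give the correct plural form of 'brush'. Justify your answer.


Apply rule: Add -es (sibilant/fricative ending). 'brush' becomes 'brushes'.

brushes


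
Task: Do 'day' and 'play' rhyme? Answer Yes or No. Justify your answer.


Rime (stressed vowel + following sounds) of 'day': -ay = /eɪ/
Rime of 'play': -ay = /eɪ/
/eɪ/ and /eɪ/ are the same ending sound, so the words rhyme.

Yes


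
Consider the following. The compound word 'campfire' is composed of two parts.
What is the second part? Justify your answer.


Split 'campfire' into 'camp' + 'fire'. The second part is 'fire'.

fire


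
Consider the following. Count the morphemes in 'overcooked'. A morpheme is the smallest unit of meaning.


Decomposition: over- (prefix) + cook (root) + -ed (suffix) = 3 morpheme(s)

3 morphemes


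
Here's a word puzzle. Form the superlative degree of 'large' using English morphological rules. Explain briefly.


Apply superlative formation (ends in e: add -st): 'large' -> 'largest'.

largest


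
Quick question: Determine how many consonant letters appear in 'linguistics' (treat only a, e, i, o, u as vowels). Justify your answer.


Consonants in 'linguistics': l, n, g, s, t, c, s = 7 consonants.

7


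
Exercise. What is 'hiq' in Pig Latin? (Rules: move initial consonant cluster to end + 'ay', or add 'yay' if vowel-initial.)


'hiq': move consonant cluster 'h' to end and add 'ay': 'iqhay'.

iqhay


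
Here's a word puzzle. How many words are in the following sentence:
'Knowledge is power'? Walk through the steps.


Split into words: Knowledge | is | power = 3 words.

3


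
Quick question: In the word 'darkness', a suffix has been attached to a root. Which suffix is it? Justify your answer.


The word 'darkness' = 'dark' (root) + '-ness' (suffix). The suffix is '-ness'.

ness


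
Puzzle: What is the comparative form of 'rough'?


Apply comparative formation (add -er): 'rough' -> 'rougher'.

rougher


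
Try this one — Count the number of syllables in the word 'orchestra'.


Break 'orchestra' into syllables: or-ches-tra -> or | ches | tra = 3 syllables

3 syllables


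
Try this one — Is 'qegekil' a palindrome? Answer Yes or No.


Forward: 'qegekil'
Reversed: 'likegeq'
They differ.

No


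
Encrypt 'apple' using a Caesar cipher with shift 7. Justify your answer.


Shift each letter by 7: a -> h, p -> w, p -> w, l -> s, e -> l. Result: 'hwwsl'.

hwwsl


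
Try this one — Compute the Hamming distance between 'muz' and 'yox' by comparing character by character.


Alignment:
Position 1: 'm' vs 'y' = DIFFER
Position 2: 'u' vs 'o' = DIFFER
Position 3: 'z' vs 'x' = DIFFER
Total differences: 3

3


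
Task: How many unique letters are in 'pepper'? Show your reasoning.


Unique letters in 'pepper': {e, p, r} = 3 distinct letters.

3


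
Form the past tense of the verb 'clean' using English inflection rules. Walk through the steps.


Apply rule: Add -ed. 'clean' becomes 'cleaned'.

cleaned


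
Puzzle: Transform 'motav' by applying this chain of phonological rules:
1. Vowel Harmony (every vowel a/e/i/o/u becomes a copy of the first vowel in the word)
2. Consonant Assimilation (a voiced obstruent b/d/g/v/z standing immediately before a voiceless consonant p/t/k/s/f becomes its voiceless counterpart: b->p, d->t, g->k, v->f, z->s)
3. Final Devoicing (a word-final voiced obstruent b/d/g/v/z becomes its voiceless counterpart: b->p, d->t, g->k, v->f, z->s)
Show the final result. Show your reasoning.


Starting form: 'motav'
Rule 1: Vowel Harmony: all vowels become 'o' (matching first vowel). 'motav' -> 'motov'
Rule 2: Consonant Assimilation: no voiced obstruent (b/d/g/v/z) stands immediately before a voiceless consonant (p/t/k/s/f). No change.
Rule 3: Final Devoicing: word-final voiced obstruent 'v' becomes voiceless 'f'. 'motov' -> 'motof'
Final form: 'motof'

motof


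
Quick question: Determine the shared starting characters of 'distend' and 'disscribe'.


Compare from the start: 3 characters match: 'dis'. Mismatch at position 4: 't' vs 's'.

dis


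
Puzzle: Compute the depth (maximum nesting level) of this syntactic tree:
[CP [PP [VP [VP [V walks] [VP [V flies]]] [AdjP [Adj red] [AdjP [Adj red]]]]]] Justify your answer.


Count bracket nesting levels:
'[' at pos 0: depth = 1
'[' at pos 4: depth = 2
'[' at pos 8: depth = 3
'[' at pos 12: depth = 4
'[' at pos 16: depth = 5
'[' at pos 26: depth = 5
'[' at pos 30: depth = 6
'[' at pos 42: depth = 4
'[' at pos 48: depth = 5
'[' at pos 58: depth = 5
'[' at pos 64: depth = 6
Maximum depth reached: 6

6


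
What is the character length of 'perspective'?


Spell out 'perspective' and number each letter: p(1), e(2), r(3), s(4), p(5), e(6), c(7), t(8), i(9), v(10), e(11). Total: 11 letters.

11


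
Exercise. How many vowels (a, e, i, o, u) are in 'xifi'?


Vowels in 'xifi': i, i = 2 vowels.

2


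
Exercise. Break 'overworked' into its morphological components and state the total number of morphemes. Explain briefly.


Step 1: Identify prefix: 'over' (meaning: excessively)
Step 2: Identify root: 'work'
Step 3: Identify suffix(es): 'ed'
Decomposition: over- (prefix: excessively) + work (root) + -ed (suffix: past)
Total morphemes: 3

3 morphemes (over- (prefix: excessively) + work (root) + -ed (suffix: past))


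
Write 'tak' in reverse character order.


Reverse 'tak' character by character: 'kat'.

kat


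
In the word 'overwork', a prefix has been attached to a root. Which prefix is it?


The word 'overwork' = 'over' (prefix) + 'work' (root). The prefix is 'over'.

over


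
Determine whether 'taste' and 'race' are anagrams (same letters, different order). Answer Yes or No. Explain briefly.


Sorted letters of 'taste': 'aestt'
Sorted letters of 'race': 'acer'
They do not match.

No


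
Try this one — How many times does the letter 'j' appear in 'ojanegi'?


Letter 'j' in 'ojanegi': found at position(s) 2 = 1 occurrence(s).

1


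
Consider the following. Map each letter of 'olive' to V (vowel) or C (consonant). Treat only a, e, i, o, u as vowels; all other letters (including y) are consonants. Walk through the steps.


Letter mapping: o = V, l = C, i = V, v = C, e = V.

VCVCV


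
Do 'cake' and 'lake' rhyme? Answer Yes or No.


Rime (stressed vowel + following sounds) of 'cake': -ake = /eɪk/
Rime of 'lake': -ake = /eɪk/
/eɪk/ and /eɪk/ are the same ending sound, so the words rhyme.

Yes


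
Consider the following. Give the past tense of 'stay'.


Apply rule: Add -ed. 'stay' becomes 'stayed'.

stayed


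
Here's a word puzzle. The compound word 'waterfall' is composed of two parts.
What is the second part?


Split 'waterfall' into 'water' + 'fall'. The second part is 'fall'.

fall


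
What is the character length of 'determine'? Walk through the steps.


Spell out 'determine' and number each letter: d(1), e(2), t(3), e(4), r(5), m(6), i(7), n(8), e(9). Total: 9 letters.

9


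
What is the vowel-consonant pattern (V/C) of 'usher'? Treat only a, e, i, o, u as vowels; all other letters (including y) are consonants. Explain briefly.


Letter mapping: u = V, s = C, h = C, e = V, r = C.

VCCVC


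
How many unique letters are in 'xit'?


Unique letters in 'xit': {i, t, x} = 3 distinct letters.

3


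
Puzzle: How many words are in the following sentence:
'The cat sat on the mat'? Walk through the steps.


Split into words: The | cat | sat | on | the | mat = 6 words.

6


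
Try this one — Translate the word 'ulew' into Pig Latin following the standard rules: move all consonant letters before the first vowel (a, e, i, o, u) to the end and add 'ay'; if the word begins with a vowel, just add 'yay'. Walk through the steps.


'ulew' starts with a vowel, so add 'yay': 'ulewyay'.

ulewyay


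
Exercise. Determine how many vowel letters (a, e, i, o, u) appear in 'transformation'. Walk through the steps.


Vowels in 'transformation': a, o, a, i, o = 5 vowels.

5


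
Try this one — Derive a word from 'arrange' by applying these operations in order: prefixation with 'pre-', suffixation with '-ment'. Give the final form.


Step 1: Add prefix 'pre-' to 'arrange' = 'prearrange'
Step 2: Add suffix '-ment' to 'prearrange' = 'prearrangement'

prearrangement


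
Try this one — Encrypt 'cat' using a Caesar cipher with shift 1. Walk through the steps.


Shift each letter by 1: c -> d, a -> b, t -> u. Result: 'dbu'.

dbu


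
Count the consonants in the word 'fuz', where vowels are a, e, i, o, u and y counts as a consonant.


Consonants in 'fuz': f, z = 2 consonants.

2


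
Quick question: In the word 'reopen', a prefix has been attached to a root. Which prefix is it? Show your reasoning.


The word 'reopen' = 're' (prefix) + 'open' (root). The prefix is 're'.

re


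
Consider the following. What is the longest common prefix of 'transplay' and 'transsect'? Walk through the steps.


Compare from the start: 5 characters match: 'trans'. Mismatch at position 6: 'p' vs 's'.

trans


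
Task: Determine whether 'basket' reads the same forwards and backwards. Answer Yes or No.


Forward: 'basket'
Reversed: 'teksab'
They differ.

No


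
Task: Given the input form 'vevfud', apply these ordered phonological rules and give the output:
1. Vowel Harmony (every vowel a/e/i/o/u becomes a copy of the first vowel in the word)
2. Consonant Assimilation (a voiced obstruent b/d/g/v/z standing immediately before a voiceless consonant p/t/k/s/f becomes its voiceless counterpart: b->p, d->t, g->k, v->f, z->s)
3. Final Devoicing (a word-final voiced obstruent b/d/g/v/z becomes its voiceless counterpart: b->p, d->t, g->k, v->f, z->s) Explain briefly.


Starting form: 'vevfud'
Rule 1: Vowel Harmony: all vowels become 'e' (matching first vowel). 'vevfud' -> 'vevfed'
Rule 2: Consonant Assimilation: voiced obstruent before voiceless consonant becomes voiceless ('vf' -> 'ff'). 'vevfed' -> 'veffed'
Rule 3: Final Devoicing: word-final voiced obstruent 'd' becomes voiceless 't'. 'veffed' -> 'veffet'
Final form: 'veffet'

veffet


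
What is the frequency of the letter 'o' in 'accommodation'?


Letter 'o' in 'accommodation': found at position(s) 4, 7, 12 = 3 occurrence(s).

3


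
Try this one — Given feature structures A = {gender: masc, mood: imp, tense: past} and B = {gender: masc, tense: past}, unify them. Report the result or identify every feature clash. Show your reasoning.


Compare features:
gender: A=masc vs B=masc -> unified: masc
mood: A=imp vs B=_ -> unified: imp
tense: A=past vs B=past -> unified: past
No clashes found.

Unified: {gender: masc, mood: imp, tense: past}


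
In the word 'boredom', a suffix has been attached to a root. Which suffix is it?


The word 'boredom' = 'bore' (root) + '-dom' (suffix). The suffix is '-dom'.

dom


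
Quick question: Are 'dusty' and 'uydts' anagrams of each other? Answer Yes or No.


Sorted letters of 'dusty': 'dstuy'
Sorted letters of 'uydts': 'dstuy'
They match.

Yes


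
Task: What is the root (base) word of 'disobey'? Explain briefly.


Remove prefix 'dis' from 'disobey' to get root 'obey'.

obey


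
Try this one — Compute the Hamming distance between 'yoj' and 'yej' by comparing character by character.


Alignment:
Position 1: 'y' vs 'y' = match
Position 2: 'o' vs 'e' = DIFFER
Position 3: 'j' vs 'j' = match
Total differences: 1

1


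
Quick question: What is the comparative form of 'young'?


Apply comparative formation (add -er): 'young' -> 'younger'.

younger


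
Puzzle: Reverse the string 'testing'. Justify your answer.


Reverse 'testing' character by character: 'gnitset'.

gnitset


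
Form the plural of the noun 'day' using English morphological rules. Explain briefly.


Apply rule: Add -s. 'day' becomes 'days'.

days


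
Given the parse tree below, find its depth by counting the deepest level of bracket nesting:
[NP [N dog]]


Count bracket nesting levels:
'[' at pos 0: depth = 1
'[' at pos 4: depth = 2
Maximum depth reached: 2

2


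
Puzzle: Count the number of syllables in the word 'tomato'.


Break 'tomato' into syllables: to-ma-to -> to | ma | to = 3 syllables

3 syllables


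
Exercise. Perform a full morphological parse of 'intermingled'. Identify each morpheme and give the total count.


Step 1: Identify prefix: 'inter' (meaning: between)
Step 2: Identify root: 'mingle'
Step 3: Identify suffix(es): 'ed'
Decomposition: inter- (prefix: between) + mingle (root) + -ed (suffix: past)
Total morphemes: 3

3 morphemes (inter- (prefix: between) + mingle (root) + -ed (suffix: past))


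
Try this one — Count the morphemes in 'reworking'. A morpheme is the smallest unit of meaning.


Decomposition: re- (prefix) + work (root) + -ing (suffix) = 3 morpheme(s)

3 morphemes


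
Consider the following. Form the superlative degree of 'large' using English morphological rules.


Apply superlative formation (ends in e: add -st): 'large' -> 'largest'.

largest


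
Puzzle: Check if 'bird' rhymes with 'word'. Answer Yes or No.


Rime (stressed vowel + following sounds) of 'bird': -ird = /ɜːrd/
Rime of 'word': -ord = /ɜːrd/
/ɜːrd/ and /ɜːrd/ are the same ending sound, so the words rhyme.

Yes


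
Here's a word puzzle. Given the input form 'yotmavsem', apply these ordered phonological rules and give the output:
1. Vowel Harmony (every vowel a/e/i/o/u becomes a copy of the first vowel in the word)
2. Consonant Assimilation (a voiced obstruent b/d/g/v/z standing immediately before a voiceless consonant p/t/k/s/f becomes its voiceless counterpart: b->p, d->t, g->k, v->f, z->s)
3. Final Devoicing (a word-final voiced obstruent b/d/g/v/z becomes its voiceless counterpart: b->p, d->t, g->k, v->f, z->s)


Starting form: 'yotmavsem'
Rule 1: Vowel Harmony: all vowels become 'o' (matching first vowel). 'yotmavsem' -> 'yotmovsom'
Rule 2: Consonant Assimilation: voiced obstruent before voiceless consonant becomes voiceless ('vs' -> 'fs'). 'yotmovsom' -> 'yotmofsom'
Rule 3: Final Devoicing: final consonant 'm' is not one of the voiced obstruents b/d/g/v/z. No change.
Final form: 'yotmofsom'

yotmofsom


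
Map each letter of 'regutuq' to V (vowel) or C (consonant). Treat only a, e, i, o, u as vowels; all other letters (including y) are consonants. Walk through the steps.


Letter mapping: r = C, e = V, g = C, u = V, t = C, u = V, q = C.

CVCVCVC


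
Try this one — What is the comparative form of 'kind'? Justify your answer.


Apply comparative formation (add -er): 'kind' -> 'kinder'.

kinder


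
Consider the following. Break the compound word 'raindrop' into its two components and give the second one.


Split 'raindrop' into 'rain' + 'drop'. The second part is 'drop'.

drop


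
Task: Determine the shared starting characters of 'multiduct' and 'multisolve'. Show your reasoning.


Compare from the start: 5 characters match: 'multi'. Mismatch at position 6: 'd' vs 's'.

multi


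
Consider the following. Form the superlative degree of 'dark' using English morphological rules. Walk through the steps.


Apply superlative formation (add -est): 'dark' -> 'darkest'.

darkest


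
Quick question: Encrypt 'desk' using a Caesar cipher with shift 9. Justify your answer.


Shift each letter by 9: d -> m, e -> n, s -> b, k -> t. Result: 'mnbt'.

mnbt


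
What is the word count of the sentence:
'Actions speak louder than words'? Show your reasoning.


Split into words: Actions | speak | louder | than | words = 5 words.

5


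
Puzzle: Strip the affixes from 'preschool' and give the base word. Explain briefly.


Remove prefix 'pre' from 'preschool' to get root 'school'.

school


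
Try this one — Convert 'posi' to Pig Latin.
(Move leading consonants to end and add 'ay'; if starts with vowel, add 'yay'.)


'posi': move consonant cluster 'p' to end and add 'ay': 'osipay'.

osipay


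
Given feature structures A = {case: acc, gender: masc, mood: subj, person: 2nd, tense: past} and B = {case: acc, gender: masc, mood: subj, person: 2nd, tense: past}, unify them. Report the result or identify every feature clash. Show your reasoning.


Compare features:
case: A=acc vs B=acc -> unified: acc
gender: A=masc vs B=masc -> unified: masc
mood: A=subj vs B=subj -> unified: subj
person: A=2nd vs B=2nd -> unified: 2nd
tense: A=past vs B=past -> unified: past
No clashes found.

Unified: {case: acc, gender: masc, mood: subj, person: 2nd, tense: past}


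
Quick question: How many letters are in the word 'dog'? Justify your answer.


Spell out 'dog' and number each letter: d(1), o(2), g(3). Total: 3 letters.

3


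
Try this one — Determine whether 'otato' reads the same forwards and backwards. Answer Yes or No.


Forward: 'otato'
Reversed: 'otato'
They are identical.

Yes


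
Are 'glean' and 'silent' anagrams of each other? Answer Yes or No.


Sorted letters of 'glean': 'aegln'
Sorted letters of 'silent': 'eilnst'
They do not match.

No


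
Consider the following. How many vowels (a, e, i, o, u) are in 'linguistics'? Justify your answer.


Vowels in 'linguistics': i, u, i, i = 4 vowels.

4


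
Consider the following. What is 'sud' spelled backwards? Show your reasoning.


Reverse 'sud' character by character: 'dus'.

dus


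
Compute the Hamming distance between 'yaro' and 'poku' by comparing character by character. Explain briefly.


Alignment:
Position 1: 'y' vs 'p' = DIFFER
Position 2: 'a' vs 'o' = DIFFER
Position 3: 'r' vs 'k' = DIFFER
Position 4: 'o' vs 'u' = DIFFER
Total differences: 4

4


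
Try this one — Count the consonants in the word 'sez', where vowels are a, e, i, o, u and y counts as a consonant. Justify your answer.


Consonants in 'sez': s, z = 2 consonants.

2


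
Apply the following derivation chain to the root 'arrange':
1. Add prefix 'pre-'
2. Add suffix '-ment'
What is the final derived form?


Step 1: Add prefix 'pre-' to 'arrange' = 'prearrange'
Step 2: Add suffix '-ment' to 'prearrange' = 'prearrangement'

prearrangement


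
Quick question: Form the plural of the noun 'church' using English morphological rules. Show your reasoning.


Apply rule: Add -es (sibilant/fricative ending). 'church' becomes 'churches'.

churches


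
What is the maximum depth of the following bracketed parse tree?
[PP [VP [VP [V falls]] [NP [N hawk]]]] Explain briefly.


Count bracket nesting levels:
'[' at pos 0: depth = 1
'[' at pos 4: depth = 2
'[' at pos 8: depth = 3
'[' at pos 12: depth = 4
'[' at pos 23: depth = 3
'[' at pos 27: depth = 4
Maximum depth reached: 4

4


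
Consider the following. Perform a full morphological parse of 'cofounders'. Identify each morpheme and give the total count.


Step 1: Identify prefix: 'co' (meaning: together)
Step 2: Identify root: 'found'
Step 3: Identify suffix(es): 'er, s'
Decomposition: co- (prefix: together) + found (root) + -er (suffix: one who) + -s (plural)
Total morphemes: 4

4 morphemes (co- (prefix: together) + found (root) + -er (suffix: one who) + -s (plural))


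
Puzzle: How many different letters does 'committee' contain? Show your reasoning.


Unique letters in 'committee': {c, e, i, m, o, t} = 6 distinct letters.

6


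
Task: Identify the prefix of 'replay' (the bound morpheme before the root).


The word 'replay' = 're' (prefix) + 'play' (root). The prefix is 're'.

re


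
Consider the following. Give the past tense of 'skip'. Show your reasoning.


Apply rule: Double final consonant and add -ed. 'skip' becomes 'skipped'.

skipped


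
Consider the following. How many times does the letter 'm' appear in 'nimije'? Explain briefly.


Letter 'm' in 'nimije': found at position(s) 3 = 1 occurrence(s).

1


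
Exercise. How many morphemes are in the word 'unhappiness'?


Decomposition: un- (prefix) + happy (root) + -ness (suffix) = 3 morpheme(s)

3 morphemes


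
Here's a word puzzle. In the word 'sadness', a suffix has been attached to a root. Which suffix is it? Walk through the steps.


The word 'sadness' = 'sad' (root) + '-ness' (suffix). The suffix is '-ness'.

ness


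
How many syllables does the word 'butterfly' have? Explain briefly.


Break 'butterfly' into syllables: but-ter-fly -> but | ter | fly = 3 syllables

3 syllables


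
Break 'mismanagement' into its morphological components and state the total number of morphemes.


Step 1: Identify prefix: 'mis' (meaning: wrongly)
Step 2: Identify root: 'manage'
Step 3: Identify suffix(es): 'ment'
Decomposition: mis- (prefix: wrongly) + manage (root) + -ment (suffix: action/result)
Total morphemes: 3

3 morphemes (mis- (prefix: wrongly) + manage (root) + -ment (suffix: action/result))


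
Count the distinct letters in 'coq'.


Unique letters in 'coq': {c, o, q} = 3 distinct letters.

3


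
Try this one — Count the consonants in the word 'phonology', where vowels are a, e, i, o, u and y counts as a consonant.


Consonants in 'phonology': p, h, n, l, g, y = 6 consonants.

6


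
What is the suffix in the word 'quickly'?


The word 'quickly' = 'quick' (root) + '-ly' (suffix). The suffix is '-ly'.

ly


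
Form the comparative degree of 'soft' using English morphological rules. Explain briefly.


Apply comparative formation (add -er): 'soft' -> 'softer'.

softer


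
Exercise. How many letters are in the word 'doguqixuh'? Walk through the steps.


Spell out 'doguqixuh' and number each letter: d(1), o(2), g(3), u(4), q(5), i(6), x(7), u(8), h(9). Total: 9 letters.

9


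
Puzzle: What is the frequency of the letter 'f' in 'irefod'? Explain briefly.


Letter 'f' in 'irefod': found at position(s) 4 = 1 occurrence(s).

1


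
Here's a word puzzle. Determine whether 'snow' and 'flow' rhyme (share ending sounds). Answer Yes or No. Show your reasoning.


Rime (stressed vowel + following sounds) of 'snow': -ow = /oʊ/
Rime of 'flow': -ow = /oʊ/
/oʊ/ and /oʊ/ are the same ending sound, so the words rhyme.

Yes


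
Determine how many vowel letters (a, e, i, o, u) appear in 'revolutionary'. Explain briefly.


Vowels in 'revolutionary': e, o, u, i, o, a = 6 vowels.

6


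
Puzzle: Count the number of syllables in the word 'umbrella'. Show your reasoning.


Break 'umbrella' into syllables: um-brel-la -> um | brel | la = 3 syllables

3 syllables


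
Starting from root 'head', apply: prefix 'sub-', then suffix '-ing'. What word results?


Step 1: Add prefix 'sub-' to 'head' = 'subhead'
Step 2: Add suffix '-ing' to 'subhead' = 'subheading'

subheading


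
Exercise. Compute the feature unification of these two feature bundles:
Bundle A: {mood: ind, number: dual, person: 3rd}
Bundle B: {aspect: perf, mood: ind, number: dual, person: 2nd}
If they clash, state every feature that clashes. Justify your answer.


Compare features:
aspect: A=_ vs B=perf -> unified: perf
mood: A=ind vs B=ind -> unified: ind
number: A=dual vs B=dual -> unified: dual
person: A=3rd vs B=2nd -> CLASH
Clash detected on feature 'person' (3rd vs 2nd); unification fails.

CLASH on 'person' (3rd vs 2nd)


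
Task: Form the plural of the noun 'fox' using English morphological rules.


Apply rule: Add -es (sibilant/fricative ending). 'fox' becomes 'foxes'.

foxes


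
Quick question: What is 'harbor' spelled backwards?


Reverse 'harbor' character by character: 'robrah'.

robrah


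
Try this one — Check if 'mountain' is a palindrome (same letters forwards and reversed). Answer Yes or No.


Forward: 'mountain'
Reversed: 'niatnuom'
They differ.

No


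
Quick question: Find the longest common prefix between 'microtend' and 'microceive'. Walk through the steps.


Compare from the start: 5 characters match: 'micro'. Mismatch at position 6: 't' vs 'c'.

micro


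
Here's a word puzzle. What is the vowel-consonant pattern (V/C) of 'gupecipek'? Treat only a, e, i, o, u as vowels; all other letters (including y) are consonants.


Letter mapping: g = C, u = V, p = C, e = V, c = C, i = V, p = C, e = V, k = C.

CVCVCVCVC


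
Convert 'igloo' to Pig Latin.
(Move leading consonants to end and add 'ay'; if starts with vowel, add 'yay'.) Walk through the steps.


'igloo' starts with a vowel, so add 'yay': 'iglooyay'.

iglooyay


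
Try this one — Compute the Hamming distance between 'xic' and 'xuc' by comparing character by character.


Alignment:
Position 1: 'x' vs 'x' = match
Position 2: 'i' vs 'u' = DIFFER
Position 3: 'c' vs 'c' = match
Total differences: 1

1


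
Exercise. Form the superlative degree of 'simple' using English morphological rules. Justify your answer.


Apply superlative formation (ends in e: add -st): 'simple' -> 'simplest'.

simplest


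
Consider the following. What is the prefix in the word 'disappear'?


The word 'disappear' = 'dis' (prefix) + 'appear' (root). The prefix is 'dis'.

dis


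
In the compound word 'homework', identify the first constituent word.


Split 'homework' into 'home' + 'work'. The first part is 'home'.

home


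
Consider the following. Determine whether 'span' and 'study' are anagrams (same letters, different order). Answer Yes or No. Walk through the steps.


Sorted letters of 'span': 'anps'
Sorted letters of 'study': 'dstuy'
They do not match.

No


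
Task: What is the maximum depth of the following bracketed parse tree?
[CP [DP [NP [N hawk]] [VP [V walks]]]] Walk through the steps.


Count bracket nesting levels:
'[' at pos 0: depth = 1
'[' at pos 4: depth = 2
'[' at pos 8: depth = 3
'[' at pos 12: depth = 4
'[' at pos 22: depth = 3
'[' at pos 26: depth = 4
Maximum depth reached: 4

4


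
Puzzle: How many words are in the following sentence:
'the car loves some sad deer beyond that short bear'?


Split into words: the | car | loves | some | sad | deer | beyond | that | short | bear = 10 words.

10


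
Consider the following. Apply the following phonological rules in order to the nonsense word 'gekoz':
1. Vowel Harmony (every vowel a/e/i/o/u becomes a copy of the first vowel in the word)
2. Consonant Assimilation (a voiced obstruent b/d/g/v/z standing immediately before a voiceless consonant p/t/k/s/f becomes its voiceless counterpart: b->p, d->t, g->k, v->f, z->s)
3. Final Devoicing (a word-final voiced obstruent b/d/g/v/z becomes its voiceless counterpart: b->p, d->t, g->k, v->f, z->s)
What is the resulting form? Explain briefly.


Starting form: 'gekoz'
Rule 1: Vowel Harmony: all vowels become 'e' (matching first vowel). 'gekoz' -> 'gekez'
Rule 2: Consonant Assimilation: no voiced obstruent (b/d/g/v/z) stands immediately before a voiceless consonant (p/t/k/s/f). No change.
Rule 3: Final Devoicing: word-final voiced obstruent 'z' becomes voiceless 's'. 'gekez' -> 'gekes'
Final form: 'gekes'

gekes


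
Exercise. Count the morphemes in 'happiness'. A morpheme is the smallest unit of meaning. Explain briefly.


Decomposition: happy (root) + -ness (suffix) = 2 morpheme(s)

2 morphemes


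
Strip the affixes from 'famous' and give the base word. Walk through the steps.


Remove suffix '-ous' from 'famous' to get root 'fame'.

fame
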